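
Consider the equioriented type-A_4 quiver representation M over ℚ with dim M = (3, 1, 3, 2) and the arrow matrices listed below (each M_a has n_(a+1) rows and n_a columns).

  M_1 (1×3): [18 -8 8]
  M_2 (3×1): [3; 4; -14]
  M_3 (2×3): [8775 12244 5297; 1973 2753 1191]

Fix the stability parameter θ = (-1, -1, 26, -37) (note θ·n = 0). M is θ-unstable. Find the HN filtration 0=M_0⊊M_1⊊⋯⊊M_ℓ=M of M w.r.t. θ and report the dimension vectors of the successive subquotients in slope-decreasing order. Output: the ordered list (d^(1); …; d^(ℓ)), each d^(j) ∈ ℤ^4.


Via rank(M_{q-1}∘⋯∘M_p): M ≅ I[1,1]^2, I[1,4], I[3,3], I[3,4].
μ_θ-semistable layers: μ^(1)=26; μ^(2)=-1; μ^(3)=-13/4; μ^(4)=-11/2

((0, 0, 1, 0); (2, 0, 0, 0); (1, 1, 1, 1); (0, 0, 1, 1))


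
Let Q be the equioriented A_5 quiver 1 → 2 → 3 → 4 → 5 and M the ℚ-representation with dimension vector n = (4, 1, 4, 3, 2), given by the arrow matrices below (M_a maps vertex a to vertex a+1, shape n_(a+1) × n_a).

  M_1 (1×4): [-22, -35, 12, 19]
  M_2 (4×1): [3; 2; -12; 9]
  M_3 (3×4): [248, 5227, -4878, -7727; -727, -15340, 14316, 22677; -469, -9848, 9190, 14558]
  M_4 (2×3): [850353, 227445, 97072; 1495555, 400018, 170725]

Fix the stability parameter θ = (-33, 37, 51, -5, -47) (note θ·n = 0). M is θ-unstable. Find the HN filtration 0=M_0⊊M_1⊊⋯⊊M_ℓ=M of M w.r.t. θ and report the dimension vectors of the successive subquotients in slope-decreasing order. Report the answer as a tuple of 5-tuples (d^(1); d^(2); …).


Barcode: M ≅ I[1,1]^3, I[1,5], I[3,3], I[3,4], I[3,5]. HN layers by μ_θ (5 steps, strictly decreasing):
  μ^(1)=51; μ^(2)=23; μ^(3)=9; μ^(4)=-1/3; μ^(5)=-33

((0, 0, 1, 0, 0); (0, 0, 1, 1, 0); (0, 1, 1, 1, 1); (0, 0, 1, 1, 1); (4, 0, 0, 0, 0))


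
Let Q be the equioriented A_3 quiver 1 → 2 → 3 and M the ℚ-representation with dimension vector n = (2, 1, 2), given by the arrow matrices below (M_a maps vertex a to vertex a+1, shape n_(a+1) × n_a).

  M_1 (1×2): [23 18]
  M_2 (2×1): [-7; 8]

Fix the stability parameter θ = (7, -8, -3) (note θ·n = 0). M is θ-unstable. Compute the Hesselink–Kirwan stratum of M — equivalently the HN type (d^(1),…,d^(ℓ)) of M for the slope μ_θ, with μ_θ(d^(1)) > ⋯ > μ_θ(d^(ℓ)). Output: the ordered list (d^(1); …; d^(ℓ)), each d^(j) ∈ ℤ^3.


Barcode: M ≅ I[1,1], I[1,3], I[3,3]. HN layers by μ_θ (3 steps, strictly decreasing):
  μ^(1)=7; μ^(2)=-4/3; μ^(3)=-3

((1, 0, 0); (1, 1, 1); (0, 0, 1))


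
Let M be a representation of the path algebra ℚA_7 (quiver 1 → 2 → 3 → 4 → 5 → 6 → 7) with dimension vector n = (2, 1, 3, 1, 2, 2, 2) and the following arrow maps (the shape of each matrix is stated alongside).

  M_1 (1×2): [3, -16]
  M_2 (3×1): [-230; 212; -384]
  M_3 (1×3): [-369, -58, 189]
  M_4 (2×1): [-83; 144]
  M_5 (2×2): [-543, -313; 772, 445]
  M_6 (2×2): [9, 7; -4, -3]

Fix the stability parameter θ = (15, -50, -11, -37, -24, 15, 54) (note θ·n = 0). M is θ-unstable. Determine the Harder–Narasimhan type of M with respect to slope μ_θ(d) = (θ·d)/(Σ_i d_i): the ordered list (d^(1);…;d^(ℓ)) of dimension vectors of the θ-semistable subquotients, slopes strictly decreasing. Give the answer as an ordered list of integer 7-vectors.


Interval decomposition of M: I[1,1], I[1,7], I[3,3]^2, I[5,7].
HN type (ℓ=5): μ^(1)=54; μ^(2)=15; μ^(3)=-11; μ^(4)=-107/5; μ^(5)=-24

((0, 0, 0, 0, 0, 0, 2); (1, 0, 0, 0, 0, 2, 0); (0, 0, 2, 0, 0, 0, 0); (1, 1, 1, 1, 1, 0, 0); (0, 0, 0, 0, 1, 0, 0))


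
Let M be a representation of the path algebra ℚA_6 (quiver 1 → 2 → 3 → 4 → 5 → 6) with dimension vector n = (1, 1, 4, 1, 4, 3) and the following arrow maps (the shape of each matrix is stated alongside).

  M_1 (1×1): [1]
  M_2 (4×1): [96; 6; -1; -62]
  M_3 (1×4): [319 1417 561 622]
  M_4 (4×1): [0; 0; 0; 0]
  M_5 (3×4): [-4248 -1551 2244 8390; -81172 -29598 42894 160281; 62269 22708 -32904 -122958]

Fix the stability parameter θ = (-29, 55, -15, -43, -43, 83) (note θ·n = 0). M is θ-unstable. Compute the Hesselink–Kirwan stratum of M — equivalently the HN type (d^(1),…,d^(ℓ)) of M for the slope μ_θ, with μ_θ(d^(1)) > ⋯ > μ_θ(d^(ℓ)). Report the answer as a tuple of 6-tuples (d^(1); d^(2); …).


Via rank(M_{q-1}∘⋯∘M_p): M ≅ I[1,4], I[3,3]^3, I[5,5], I[5,6]^3.
μ_θ-semistable layers: μ^(1)=83; μ^(2)=-1; μ^(3)=-15; μ^(4)=-29; μ^(5)=-43

((0, 0, 0, 0, 0, 3); (0, 1, 1, 1, 0, 0); (0, 0, 3, 0, 0, 0); (1, 0, 0, 0, 0, 0); (0, 0, 0, 0, 4, 0))


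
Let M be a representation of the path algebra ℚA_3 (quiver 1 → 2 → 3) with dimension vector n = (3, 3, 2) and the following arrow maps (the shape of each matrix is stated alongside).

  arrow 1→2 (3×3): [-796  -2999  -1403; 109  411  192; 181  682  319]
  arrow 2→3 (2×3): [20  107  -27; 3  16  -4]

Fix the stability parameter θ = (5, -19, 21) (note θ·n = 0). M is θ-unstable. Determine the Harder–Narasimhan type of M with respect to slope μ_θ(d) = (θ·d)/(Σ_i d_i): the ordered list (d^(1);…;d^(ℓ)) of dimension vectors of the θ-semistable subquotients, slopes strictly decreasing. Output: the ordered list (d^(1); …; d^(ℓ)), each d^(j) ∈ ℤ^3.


Via rank(M_{q-1}∘⋯∘M_p): M ≅ I[1,1], I[1,2], I[1,3], I[2,3].
μ_θ-semistable layers: μ^(1)=21; μ^(2)=5; μ^(3)=-7; μ^(4)=-19

((0, 0, 2); (1, 0, 0); (2, 2, 0); (0, 1, 0))


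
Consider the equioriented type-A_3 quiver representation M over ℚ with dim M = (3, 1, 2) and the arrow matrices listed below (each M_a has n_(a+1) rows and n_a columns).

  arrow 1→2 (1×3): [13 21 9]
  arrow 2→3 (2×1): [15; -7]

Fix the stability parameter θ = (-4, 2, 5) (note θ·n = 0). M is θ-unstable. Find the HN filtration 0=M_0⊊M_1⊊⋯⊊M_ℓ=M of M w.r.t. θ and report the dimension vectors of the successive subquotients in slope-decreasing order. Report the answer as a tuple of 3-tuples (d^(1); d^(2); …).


Via rank(M_{q-1}∘⋯∘M_p): M ≅ I[1,1]^2, I[1,3], I[3,3].
μ_θ-semistable layers: μ^(1)=5; μ^(2)=2; μ^(3)=-4

((0, 0, 2); (0, 1, 0); (3, 0, 0))


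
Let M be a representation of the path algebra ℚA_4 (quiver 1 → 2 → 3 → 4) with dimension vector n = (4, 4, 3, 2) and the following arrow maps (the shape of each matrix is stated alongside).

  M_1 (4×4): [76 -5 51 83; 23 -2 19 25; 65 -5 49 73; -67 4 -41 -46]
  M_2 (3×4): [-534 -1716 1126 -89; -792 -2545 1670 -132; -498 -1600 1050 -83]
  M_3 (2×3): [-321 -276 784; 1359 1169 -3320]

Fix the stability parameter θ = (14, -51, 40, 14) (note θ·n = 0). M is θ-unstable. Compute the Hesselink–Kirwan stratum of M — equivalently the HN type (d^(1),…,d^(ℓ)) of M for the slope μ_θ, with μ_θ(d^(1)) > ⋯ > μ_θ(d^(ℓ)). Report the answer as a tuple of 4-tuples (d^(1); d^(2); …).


Via rank(M_{q-1}∘⋯∘M_p): M ≅ I[1,2]^2, I[1,4]^2, I[3,3].
μ_θ-semistable layers: μ^(1)=40; μ^(2)=27; μ^(3)=-37/2

((0, 0, 1, 0); (0, 0, 2, 2); (4, 4, 0, 0))


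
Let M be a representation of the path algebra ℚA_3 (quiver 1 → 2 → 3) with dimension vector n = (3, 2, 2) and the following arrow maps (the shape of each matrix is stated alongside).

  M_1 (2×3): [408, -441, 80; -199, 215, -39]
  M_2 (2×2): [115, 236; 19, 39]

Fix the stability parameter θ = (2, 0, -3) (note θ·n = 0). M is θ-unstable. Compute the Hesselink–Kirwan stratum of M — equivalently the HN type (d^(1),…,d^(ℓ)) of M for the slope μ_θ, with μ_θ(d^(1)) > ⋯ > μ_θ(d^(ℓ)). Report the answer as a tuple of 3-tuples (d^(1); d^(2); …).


Via rank(M_{q-1}∘⋯∘M_p): M ≅ I[1,1], I[1,3]^2.
μ_θ-semistable layers: μ^(1)=2; μ^(2)=-1/3

((1, 0, 0); (2, 2, 2))


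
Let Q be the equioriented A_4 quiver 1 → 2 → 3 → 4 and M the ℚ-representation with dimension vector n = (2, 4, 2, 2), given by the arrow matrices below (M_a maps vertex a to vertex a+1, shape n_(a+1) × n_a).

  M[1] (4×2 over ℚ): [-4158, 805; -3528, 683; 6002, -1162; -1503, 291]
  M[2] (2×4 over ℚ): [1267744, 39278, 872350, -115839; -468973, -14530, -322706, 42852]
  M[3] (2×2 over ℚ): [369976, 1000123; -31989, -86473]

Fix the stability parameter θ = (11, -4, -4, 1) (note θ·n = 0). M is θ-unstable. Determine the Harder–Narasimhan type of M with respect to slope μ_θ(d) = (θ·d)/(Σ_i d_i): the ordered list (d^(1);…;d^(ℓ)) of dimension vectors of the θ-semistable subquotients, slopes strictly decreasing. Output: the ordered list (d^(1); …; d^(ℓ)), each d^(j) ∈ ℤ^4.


Via rank(M_{q-1}∘⋯∘M_p): M ≅ I[1,4]^2, I[2,2]^2.
μ_θ-semistable layers: μ^(1)=1; μ^(2)=-4

((2, 2, 2, 2); (0, 2, 0, 0))


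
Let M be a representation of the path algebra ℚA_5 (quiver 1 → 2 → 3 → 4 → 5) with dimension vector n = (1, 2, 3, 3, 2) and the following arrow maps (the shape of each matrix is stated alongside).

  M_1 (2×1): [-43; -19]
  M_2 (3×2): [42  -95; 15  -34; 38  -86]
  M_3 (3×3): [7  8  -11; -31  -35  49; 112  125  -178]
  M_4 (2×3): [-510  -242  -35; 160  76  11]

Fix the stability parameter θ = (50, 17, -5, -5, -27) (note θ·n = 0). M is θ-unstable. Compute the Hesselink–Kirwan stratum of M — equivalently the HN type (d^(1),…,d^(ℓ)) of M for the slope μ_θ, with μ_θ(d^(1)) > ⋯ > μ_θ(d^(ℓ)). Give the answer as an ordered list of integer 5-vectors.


Interval decomposition of M: I[1,5], I[2,4], I[3,3], I[4,5].
HN type (ℓ=4): μ^(1)=6; μ^(2)=7/3; μ^(3)=-5; μ^(4)=-16

((1, 1, 1, 1, 1); (0, 1, 1, 1, 0); (0, 0, 1, 0, 0); (0, 0, 0, 1, 1))


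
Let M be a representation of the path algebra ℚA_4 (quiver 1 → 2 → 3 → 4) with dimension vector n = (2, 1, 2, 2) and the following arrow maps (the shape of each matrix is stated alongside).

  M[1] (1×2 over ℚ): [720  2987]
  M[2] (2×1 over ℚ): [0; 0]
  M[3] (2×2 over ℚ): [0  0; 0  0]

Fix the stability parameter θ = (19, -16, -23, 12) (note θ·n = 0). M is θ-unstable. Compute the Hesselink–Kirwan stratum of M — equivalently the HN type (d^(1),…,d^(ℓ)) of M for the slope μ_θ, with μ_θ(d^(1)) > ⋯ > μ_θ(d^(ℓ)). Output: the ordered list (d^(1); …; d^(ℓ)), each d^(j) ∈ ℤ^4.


Via rank(M_{q-1}∘⋯∘M_p): M ≅ I[1,1], I[1,2], I[3,3]^2, I[4,4]^2.
μ_θ-semistable layers: μ^(1)=19; μ^(2)=12; μ^(3)=3/2; μ^(4)=-23

((1, 0, 0, 0); (0, 0, 0, 2); (1, 1, 0, 0); (0, 0, 2, 0))


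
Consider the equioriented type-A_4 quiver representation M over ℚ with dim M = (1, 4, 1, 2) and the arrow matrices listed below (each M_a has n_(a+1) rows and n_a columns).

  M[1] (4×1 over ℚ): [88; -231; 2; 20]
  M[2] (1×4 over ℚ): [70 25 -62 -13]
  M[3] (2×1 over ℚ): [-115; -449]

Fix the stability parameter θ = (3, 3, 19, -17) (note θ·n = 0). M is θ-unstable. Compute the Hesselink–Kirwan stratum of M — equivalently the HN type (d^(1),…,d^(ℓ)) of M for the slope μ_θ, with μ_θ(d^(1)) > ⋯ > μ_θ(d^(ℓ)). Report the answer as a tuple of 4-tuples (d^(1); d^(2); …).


Barcode: M ≅ I[1,4], I[2,2]^3, I[4,4]. HN layers by μ_θ (3 steps, strictly decreasing):
  μ^(1)=3; μ^(2)=2; μ^(3)=-17

((0, 3, 0, 0); (1, 1, 1, 1); (0, 0, 0, 1))


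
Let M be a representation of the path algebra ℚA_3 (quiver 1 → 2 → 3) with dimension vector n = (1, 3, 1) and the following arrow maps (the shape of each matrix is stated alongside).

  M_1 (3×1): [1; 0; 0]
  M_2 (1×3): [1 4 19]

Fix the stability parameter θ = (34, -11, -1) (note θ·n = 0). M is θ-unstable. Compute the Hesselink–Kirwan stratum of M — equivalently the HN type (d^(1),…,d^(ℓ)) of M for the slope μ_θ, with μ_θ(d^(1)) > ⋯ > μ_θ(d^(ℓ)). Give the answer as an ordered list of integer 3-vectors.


Via rank(M_{q-1}∘⋯∘M_p): M ≅ I[1,3], I[2,2]^2.
μ_θ-semistable layers: μ^(1)=22/3; μ^(2)=-11

((1, 1, 1); (0, 2, 0))


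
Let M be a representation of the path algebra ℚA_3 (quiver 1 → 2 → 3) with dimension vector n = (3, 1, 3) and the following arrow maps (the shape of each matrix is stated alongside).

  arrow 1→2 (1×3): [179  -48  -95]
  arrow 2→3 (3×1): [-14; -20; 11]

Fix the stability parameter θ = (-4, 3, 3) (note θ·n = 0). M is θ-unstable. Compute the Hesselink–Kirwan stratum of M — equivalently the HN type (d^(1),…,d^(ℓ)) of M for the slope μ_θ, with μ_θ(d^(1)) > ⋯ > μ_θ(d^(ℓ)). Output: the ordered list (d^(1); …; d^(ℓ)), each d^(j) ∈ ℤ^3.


Interval decomposition of M: I[1,1]^2, I[1,3], I[3,3]^2.
HN type (ℓ=2): μ^(1)=3; μ^(2)=-4

((0, 1, 3); (3, 0, 0))


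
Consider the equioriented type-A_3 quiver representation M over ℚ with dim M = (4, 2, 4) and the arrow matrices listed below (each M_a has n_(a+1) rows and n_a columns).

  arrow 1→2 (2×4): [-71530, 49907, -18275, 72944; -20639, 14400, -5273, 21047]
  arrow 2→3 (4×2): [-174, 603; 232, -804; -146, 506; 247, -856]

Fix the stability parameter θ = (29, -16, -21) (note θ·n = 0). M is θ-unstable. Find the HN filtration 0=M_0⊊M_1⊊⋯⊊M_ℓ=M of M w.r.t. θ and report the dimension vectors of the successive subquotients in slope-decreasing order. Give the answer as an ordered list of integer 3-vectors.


Barcode: M ≅ I[1,1]^2, I[1,3]^2, I[3,3]^2. HN layers by μ_θ (3 steps, strictly decreasing):
  μ^(1)=29; μ^(2)=-8/3; μ^(3)=-21

((2, 0, 0); (2, 2, 2); (0, 0, 2))


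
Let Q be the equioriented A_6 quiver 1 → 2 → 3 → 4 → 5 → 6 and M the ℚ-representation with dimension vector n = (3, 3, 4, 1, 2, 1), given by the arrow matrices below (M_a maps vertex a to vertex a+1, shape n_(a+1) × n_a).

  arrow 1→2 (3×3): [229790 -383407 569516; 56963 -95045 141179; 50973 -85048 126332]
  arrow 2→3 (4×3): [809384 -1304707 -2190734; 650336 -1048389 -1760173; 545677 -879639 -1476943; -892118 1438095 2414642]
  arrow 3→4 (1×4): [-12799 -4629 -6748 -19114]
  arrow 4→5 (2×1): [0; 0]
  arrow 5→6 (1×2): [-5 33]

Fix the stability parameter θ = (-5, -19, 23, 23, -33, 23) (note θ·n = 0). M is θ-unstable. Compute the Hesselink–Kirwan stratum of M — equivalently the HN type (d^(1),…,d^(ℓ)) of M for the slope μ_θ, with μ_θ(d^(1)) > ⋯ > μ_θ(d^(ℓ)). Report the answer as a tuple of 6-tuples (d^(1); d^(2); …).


Via rank(M_{q-1}∘⋯∘M_p): M ≅ I[1,3]^2, I[1,4], I[3,3], I[5,5], I[5,6].
μ_θ-semistable layers: μ^(1)=23; μ^(2)=-12; μ^(3)=-33

((0, 0, 4, 1, 0, 1); (3, 3, 0, 0, 0, 0); (0, 0, 0, 0, 2, 0))


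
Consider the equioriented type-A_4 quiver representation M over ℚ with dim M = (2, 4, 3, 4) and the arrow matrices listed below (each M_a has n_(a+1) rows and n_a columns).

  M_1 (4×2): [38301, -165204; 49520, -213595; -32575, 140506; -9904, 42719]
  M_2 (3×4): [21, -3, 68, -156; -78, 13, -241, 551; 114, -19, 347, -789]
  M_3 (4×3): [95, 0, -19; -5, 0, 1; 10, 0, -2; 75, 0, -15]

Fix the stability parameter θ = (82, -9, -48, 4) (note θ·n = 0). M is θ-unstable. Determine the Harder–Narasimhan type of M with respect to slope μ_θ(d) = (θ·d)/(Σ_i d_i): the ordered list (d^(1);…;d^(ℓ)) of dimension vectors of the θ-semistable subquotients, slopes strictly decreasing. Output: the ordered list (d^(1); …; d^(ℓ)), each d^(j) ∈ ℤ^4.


Via rank(M_{q-1}∘⋯∘M_p): M ≅ I[1,3], I[1,4], I[2,2], I[2,3], I[4,4]^3.
μ_θ-semistable layers: μ^(1)=25/3; μ^(2)=29/4; μ^(3)=4; μ^(4)=-9; μ^(5)=-57/2

((1, 1, 1, 0); (1, 1, 1, 1); (0, 0, 0, 3); (0, 1, 0, 0); (0, 1, 1, 0))


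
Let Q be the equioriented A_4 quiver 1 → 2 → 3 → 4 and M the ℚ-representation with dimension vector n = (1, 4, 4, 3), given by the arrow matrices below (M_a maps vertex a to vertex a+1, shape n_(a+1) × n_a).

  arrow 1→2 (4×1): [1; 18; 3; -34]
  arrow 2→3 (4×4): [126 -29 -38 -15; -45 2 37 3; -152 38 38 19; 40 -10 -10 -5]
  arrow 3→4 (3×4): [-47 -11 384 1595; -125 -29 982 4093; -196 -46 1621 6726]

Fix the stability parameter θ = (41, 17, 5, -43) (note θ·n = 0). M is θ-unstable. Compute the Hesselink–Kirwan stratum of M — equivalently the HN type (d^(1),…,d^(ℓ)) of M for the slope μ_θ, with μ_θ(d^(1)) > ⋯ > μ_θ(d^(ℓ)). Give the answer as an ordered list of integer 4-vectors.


Interval decomposition of M: I[1,2], I[2,3], I[2,4]^2, I[3,3], I[4,4].
HN type (ℓ=5): μ^(1)=29; μ^(2)=11; μ^(3)=5; μ^(4)=-7; μ^(5)=-43

((1, 1, 0, 0); (0, 1, 1, 0); (0, 0, 1, 0); (0, 2, 2, 2); (0, 0, 0, 1))


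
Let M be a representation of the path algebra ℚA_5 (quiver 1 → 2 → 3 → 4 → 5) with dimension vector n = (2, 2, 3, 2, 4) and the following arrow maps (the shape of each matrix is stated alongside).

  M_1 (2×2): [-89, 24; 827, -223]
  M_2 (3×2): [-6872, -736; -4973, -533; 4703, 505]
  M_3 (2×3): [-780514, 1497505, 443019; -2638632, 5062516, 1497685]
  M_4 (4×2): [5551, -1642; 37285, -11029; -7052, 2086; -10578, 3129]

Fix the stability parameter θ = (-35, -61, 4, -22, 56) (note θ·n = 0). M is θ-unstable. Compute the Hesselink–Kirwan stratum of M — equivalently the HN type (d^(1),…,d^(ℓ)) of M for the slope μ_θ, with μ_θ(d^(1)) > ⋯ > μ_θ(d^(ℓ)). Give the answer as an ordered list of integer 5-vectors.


Via rank(M_{q-1}∘⋯∘M_p): M ≅ I[1,5]^2, I[3,3], I[5,5]^2.
μ_θ-semistable layers: μ^(1)=56; μ^(2)=4; μ^(3)=-9; μ^(4)=-48

((0, 0, 0, 0, 4); (0, 0, 1, 0, 0); (0, 0, 2, 2, 0); (2, 2, 0, 0, 0))


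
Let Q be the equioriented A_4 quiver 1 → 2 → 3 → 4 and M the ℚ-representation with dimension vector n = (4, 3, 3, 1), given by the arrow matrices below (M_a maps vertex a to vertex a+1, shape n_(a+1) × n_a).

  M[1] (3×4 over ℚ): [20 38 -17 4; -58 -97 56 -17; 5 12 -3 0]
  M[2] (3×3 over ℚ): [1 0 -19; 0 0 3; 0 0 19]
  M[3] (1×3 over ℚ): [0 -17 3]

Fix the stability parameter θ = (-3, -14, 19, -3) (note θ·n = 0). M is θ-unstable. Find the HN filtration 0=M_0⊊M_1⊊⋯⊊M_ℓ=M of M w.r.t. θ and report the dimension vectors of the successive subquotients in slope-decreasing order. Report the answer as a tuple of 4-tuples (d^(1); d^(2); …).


Interval decomposition of M: I[1,1], I[1,2], I[1,3], I[1,4], I[3,3].
HN type (ℓ=4): μ^(1)=19; μ^(2)=8; μ^(3)=-3; μ^(4)=-17/2

((0, 0, 2, 0); (0, 0, 1, 1); (1, 0, 0, 0); (3, 3, 0, 0))


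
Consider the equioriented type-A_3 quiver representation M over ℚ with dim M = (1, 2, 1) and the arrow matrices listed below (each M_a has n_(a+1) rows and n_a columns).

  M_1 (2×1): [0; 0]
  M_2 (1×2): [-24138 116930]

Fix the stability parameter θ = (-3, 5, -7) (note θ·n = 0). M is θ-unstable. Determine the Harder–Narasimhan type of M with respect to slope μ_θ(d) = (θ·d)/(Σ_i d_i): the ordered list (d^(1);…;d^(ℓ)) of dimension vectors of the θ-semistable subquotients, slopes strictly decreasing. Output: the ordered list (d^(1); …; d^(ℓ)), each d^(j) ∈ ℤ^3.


Via rank(M_{q-1}∘⋯∘M_p): M ≅ I[1,1], I[2,2], I[2,3].
μ_θ-semistable layers: μ^(1)=5; μ^(2)=-1; μ^(3)=-3

((0, 1, 0); (0, 1, 1); (1, 0, 0))


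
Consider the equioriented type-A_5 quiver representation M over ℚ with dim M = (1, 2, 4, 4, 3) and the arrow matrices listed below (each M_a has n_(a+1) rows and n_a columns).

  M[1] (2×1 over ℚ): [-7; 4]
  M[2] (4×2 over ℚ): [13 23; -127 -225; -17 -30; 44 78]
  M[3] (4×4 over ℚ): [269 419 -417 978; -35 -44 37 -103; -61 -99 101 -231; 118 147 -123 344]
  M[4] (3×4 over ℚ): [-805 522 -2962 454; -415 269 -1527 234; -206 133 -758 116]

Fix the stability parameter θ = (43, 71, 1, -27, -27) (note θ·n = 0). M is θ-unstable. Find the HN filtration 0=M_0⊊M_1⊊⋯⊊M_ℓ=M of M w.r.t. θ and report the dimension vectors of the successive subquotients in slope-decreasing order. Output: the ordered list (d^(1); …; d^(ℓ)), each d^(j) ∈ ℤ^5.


Via rank(M_{q-1}∘⋯∘M_p): M ≅ I[1,5], I[2,5], I[3,4], I[3,5].
μ_θ-semistable layers: μ^(1)=61/5; μ^(2)=9/2; μ^(3)=-13; μ^(4)=-53/3

((1, 1, 1, 1, 1); (0, 1, 1, 1, 1); (0, 0, 1, 1, 0); (0, 0, 1, 1, 1))


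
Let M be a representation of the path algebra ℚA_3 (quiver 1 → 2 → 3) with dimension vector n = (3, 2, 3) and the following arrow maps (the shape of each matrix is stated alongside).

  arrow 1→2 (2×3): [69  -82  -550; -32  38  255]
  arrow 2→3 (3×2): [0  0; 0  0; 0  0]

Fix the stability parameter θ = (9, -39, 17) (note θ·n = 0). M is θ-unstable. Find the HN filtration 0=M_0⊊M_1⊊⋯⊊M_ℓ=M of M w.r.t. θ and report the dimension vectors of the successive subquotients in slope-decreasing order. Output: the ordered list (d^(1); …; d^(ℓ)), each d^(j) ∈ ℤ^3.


Barcode: M ≅ I[1,1], I[1,2]^2, I[3,3]^3. HN layers by μ_θ (3 steps, strictly decreasing):
  μ^(1)=17; μ^(2)=9; μ^(3)=-15

((0, 0, 3); (1, 0, 0); (2, 2, 0))


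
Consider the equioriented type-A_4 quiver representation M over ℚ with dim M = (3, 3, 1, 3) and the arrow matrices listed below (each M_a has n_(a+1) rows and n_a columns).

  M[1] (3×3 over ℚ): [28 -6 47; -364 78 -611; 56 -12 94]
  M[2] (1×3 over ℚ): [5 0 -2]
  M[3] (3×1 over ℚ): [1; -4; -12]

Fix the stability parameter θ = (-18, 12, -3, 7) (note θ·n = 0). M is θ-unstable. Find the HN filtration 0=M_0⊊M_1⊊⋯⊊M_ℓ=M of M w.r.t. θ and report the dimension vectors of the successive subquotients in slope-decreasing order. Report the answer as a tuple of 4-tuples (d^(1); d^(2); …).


Via rank(M_{q-1}∘⋯∘M_p): M ≅ I[1,1]^2, I[1,4], I[2,2]^2, I[4,4]^2.
μ_θ-semistable layers: μ^(1)=12; μ^(2)=7; μ^(3)=9/2; μ^(4)=-18

((0, 2, 0, 0); (0, 0, 0, 3); (0, 1, 1, 0); (3, 0, 0, 0))


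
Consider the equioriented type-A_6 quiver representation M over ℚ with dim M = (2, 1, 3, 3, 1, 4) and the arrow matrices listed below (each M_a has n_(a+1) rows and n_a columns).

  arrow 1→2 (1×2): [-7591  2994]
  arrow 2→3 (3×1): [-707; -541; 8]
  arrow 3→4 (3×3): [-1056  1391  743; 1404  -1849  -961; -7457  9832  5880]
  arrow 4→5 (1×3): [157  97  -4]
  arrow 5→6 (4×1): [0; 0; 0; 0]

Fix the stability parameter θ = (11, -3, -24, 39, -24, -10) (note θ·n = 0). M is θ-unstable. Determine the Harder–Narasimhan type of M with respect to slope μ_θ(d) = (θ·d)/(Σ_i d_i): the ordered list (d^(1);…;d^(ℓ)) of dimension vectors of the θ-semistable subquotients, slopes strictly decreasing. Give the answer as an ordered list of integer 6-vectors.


Interval decomposition of M: I[1,1], I[1,5], I[3,3], I[3,4], I[4,4], I[6,6]^4.
HN type (ℓ=6): μ^(1)=39; μ^(2)=11; μ^(3)=15/2; μ^(4)=-16/3; μ^(5)=-10; μ^(6)=-24

((0, 0, 0, 2, 0, 0); (1, 0, 0, 0, 0, 0); (0, 0, 0, 1, 1, 0); (1, 1, 1, 0, 0, 0); (0, 0, 0, 0, 0, 4); (0, 0, 2, 0, 0, 0))


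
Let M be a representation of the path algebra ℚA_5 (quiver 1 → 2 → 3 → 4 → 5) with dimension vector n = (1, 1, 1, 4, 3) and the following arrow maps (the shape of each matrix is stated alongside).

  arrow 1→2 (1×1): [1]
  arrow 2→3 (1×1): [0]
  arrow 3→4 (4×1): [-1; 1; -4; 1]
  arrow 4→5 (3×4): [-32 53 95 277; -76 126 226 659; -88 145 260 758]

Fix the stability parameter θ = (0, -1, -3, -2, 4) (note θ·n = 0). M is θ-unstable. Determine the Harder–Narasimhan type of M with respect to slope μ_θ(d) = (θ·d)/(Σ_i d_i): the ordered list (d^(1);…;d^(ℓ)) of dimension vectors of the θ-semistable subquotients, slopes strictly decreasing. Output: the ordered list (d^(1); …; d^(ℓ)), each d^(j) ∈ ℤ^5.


Interval decomposition of M: I[1,2], I[3,5], I[4,4], I[4,5]^2.
HN type (ℓ=4): μ^(1)=4; μ^(2)=-1/2; μ^(3)=-2; μ^(4)=-3

((0, 0, 0, 0, 3); (1, 1, 0, 0, 0); (0, 0, 0, 4, 0); (0, 0, 1, 0, 0))


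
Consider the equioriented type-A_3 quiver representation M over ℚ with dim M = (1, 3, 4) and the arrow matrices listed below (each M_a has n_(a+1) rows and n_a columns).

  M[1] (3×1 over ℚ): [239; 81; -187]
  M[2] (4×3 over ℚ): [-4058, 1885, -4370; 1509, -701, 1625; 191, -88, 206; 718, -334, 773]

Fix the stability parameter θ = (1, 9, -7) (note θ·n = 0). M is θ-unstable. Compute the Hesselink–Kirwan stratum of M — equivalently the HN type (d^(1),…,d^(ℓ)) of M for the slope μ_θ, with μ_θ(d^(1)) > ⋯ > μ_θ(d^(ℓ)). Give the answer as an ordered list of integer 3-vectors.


Barcode: M ≅ I[1,3], I[2,3]^2, I[3,3]. HN layers by μ_θ (2 steps, strictly decreasing):
  μ^(1)=1; μ^(2)=-7

((1, 3, 3); (0, 0, 1))


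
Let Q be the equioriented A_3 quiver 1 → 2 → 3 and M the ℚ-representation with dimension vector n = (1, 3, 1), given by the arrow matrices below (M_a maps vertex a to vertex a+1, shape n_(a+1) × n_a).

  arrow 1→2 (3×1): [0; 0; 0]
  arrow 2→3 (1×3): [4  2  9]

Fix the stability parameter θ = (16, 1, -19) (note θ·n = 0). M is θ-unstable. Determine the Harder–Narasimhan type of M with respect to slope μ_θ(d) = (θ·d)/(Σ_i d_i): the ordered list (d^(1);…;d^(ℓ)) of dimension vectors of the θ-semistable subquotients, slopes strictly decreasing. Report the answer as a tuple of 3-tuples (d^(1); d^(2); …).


Via rank(M_{q-1}∘⋯∘M_p): M ≅ I[1,1], I[2,2]^2, I[2,3].
μ_θ-semistable layers: μ^(1)=16; μ^(2)=1; μ^(3)=-9

((1, 0, 0); (0, 2, 0); (0, 1, 1))


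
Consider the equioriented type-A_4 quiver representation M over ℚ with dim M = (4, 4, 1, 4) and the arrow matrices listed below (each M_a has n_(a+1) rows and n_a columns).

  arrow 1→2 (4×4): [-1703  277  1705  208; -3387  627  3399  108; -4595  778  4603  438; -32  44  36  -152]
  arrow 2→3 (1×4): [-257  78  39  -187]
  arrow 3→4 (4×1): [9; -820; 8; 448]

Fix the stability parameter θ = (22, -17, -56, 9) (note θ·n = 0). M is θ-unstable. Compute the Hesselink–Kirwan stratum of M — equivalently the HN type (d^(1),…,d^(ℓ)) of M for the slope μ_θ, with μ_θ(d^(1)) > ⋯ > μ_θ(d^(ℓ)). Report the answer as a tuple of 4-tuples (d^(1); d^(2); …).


Via rank(M_{q-1}∘⋯∘M_p): M ≅ I[1,1], I[1,2]^2, I[1,4], I[2,2], I[4,4]^3.
μ_θ-semistable layers: μ^(1)=22; μ^(2)=9; μ^(3)=5/2; μ^(4)=-17

((1, 0, 0, 0); (0, 0, 0, 4); (2, 2, 0, 0); (1, 2, 1, 0))


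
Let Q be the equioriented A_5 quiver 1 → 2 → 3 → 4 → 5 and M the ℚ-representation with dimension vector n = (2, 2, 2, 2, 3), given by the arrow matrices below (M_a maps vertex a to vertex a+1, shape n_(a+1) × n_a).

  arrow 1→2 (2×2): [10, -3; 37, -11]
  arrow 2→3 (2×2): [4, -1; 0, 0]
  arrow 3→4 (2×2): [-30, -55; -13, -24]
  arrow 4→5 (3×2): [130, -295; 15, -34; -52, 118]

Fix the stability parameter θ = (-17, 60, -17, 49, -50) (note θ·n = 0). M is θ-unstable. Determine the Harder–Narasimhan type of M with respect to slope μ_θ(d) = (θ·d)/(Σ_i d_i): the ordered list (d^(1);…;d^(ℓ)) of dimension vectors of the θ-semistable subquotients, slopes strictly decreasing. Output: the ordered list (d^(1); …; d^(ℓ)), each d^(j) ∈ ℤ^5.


Via rank(M_{q-1}∘⋯∘M_p): M ≅ I[1,2], I[1,5], I[3,5], I[5,5].
μ_θ-semistable layers: μ^(1)=60; μ^(2)=21/2; μ^(3)=-1/2; μ^(4)=-17; μ^(5)=-50

((0, 1, 0, 0, 0); (0, 1, 1, 1, 1); (0, 0, 0, 1, 1); (2, 0, 1, 0, 0); (0, 0, 0, 0, 1))


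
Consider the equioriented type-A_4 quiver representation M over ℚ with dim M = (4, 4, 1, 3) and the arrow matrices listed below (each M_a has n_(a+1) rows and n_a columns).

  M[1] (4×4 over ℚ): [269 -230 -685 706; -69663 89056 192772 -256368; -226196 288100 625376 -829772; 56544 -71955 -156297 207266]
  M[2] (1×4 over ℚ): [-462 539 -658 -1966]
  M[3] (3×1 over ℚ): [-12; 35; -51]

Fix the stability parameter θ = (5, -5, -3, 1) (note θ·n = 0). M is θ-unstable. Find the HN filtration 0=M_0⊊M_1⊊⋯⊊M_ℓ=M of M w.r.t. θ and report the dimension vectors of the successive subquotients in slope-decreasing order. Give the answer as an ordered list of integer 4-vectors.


Interval decomposition of M: I[1,2]^3, I[1,4], I[4,4]^2.
HN type (ℓ=3): μ^(1)=1; μ^(2)=0; μ^(3)=-1

((0, 0, 0, 3); (3, 3, 0, 0); (1, 1, 1, 0))


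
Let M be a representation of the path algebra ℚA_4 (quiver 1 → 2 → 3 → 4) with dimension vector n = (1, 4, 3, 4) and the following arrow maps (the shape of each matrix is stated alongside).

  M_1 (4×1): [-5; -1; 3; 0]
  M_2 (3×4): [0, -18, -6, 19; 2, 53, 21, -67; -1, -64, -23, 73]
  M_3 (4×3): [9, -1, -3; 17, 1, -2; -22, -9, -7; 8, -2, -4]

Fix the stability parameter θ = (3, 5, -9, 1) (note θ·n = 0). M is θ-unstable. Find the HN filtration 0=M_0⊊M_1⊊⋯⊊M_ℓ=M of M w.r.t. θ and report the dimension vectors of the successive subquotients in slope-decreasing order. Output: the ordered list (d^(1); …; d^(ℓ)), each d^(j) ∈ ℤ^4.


Via rank(M_{q-1}∘⋯∘M_p): M ≅ I[1,2], I[2,4]^3, I[4,4].
μ_θ-semistable layers: μ^(1)=5; μ^(2)=3; μ^(3)=1; μ^(4)=-2

((0, 1, 0, 0); (1, 0, 0, 0); (0, 0, 0, 4); (0, 3, 3, 0))


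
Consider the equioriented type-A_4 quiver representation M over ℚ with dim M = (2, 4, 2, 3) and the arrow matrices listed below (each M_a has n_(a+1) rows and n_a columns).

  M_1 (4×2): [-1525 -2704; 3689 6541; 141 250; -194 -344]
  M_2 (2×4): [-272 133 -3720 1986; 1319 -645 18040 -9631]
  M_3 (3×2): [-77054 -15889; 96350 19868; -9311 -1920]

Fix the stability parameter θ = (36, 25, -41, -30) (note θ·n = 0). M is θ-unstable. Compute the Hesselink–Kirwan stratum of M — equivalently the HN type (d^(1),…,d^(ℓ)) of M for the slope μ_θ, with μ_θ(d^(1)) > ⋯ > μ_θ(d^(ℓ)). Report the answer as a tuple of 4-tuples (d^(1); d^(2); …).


Via rank(M_{q-1}∘⋯∘M_p): M ≅ I[1,4]^2, I[2,2]^2, I[4,4].
μ_θ-semistable layers: μ^(1)=25; μ^(2)=-5/2; μ^(3)=-30

((0, 2, 0, 0); (2, 2, 2, 2); (0, 0, 0, 1))


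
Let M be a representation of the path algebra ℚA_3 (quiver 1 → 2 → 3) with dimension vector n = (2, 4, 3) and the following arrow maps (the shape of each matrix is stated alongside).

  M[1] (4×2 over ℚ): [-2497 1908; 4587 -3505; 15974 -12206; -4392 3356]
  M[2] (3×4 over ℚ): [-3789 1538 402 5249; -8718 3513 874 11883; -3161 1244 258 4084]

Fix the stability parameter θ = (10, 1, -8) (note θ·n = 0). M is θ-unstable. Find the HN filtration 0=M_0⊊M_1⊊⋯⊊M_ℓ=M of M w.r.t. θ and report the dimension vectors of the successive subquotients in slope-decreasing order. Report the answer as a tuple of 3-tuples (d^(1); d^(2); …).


Via rank(M_{q-1}∘⋯∘M_p): M ≅ I[1,3]^2, I[2,2], I[2,3].
μ_θ-semistable layers: μ^(1)=1; μ^(2)=-7/2

((2, 3, 2); (0, 1, 1))


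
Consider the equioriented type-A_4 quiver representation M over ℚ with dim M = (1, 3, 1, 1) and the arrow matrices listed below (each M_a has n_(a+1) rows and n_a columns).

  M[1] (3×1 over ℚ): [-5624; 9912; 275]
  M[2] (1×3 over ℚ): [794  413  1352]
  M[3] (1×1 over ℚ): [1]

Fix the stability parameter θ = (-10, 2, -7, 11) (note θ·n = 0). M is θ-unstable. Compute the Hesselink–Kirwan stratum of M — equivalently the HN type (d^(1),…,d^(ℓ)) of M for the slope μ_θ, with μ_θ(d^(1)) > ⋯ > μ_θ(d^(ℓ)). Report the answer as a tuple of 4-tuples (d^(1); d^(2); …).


Interval decomposition of M: I[1,2], I[2,2], I[2,4].
HN type (ℓ=4): μ^(1)=11; μ^(2)=2; μ^(3)=-5/2; μ^(4)=-10

((0, 0, 0, 1); (0, 2, 0, 0); (0, 1, 1, 0); (1, 0, 0, 0))


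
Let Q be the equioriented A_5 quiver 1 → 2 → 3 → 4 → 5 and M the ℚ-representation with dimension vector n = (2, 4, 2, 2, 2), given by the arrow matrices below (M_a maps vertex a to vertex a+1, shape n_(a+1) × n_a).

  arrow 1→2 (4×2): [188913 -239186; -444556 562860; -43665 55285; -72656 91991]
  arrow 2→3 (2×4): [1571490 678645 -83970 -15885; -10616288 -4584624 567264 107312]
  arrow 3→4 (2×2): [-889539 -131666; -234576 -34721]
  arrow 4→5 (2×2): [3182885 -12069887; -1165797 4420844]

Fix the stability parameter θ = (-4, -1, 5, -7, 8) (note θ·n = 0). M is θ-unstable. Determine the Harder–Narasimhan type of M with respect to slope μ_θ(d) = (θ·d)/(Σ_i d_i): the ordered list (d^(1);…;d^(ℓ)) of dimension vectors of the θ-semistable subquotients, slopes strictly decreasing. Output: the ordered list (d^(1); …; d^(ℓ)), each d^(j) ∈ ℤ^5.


Via rank(M_{q-1}∘⋯∘M_p): M ≅ I[1,2], I[1,5], I[2,2]^2, I[3,5].
μ_θ-semistable layers: μ^(1)=8; μ^(2)=-1; μ^(3)=-4

((0, 0, 0, 0, 2); (0, 4, 2, 2, 0); (2, 0, 0, 0, 0))


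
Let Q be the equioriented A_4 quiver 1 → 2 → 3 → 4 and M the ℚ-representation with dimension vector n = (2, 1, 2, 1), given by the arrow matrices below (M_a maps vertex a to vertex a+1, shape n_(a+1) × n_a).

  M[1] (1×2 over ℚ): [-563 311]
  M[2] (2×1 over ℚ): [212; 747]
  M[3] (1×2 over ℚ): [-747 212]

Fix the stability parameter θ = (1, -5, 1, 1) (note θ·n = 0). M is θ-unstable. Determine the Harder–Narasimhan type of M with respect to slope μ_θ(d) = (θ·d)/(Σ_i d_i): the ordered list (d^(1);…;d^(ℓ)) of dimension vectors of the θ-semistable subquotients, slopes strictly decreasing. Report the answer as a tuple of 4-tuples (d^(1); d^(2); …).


Barcode: M ≅ I[1,1], I[1,3], I[3,4]. HN layers by μ_θ (2 steps, strictly decreasing):
  μ^(1)=1; μ^(2)=-2

((1, 0, 2, 1); (1, 1, 0, 0))


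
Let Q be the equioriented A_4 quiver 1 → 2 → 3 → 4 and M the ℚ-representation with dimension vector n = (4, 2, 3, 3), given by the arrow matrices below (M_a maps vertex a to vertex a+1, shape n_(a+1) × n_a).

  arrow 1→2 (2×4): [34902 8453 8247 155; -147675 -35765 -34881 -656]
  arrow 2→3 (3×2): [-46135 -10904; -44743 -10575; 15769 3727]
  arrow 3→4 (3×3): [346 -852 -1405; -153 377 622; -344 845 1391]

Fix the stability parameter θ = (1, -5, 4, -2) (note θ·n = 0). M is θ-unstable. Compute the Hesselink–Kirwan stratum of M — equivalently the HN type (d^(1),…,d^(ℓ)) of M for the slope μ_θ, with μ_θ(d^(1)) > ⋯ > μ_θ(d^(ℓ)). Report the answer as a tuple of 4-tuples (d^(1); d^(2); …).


Interval decomposition of M: I[1,1]^2, I[1,4]^2, I[3,4].
HN type (ℓ=2): μ^(1)=1; μ^(2)=-2

((2, 0, 3, 3); (2, 2, 0, 0))


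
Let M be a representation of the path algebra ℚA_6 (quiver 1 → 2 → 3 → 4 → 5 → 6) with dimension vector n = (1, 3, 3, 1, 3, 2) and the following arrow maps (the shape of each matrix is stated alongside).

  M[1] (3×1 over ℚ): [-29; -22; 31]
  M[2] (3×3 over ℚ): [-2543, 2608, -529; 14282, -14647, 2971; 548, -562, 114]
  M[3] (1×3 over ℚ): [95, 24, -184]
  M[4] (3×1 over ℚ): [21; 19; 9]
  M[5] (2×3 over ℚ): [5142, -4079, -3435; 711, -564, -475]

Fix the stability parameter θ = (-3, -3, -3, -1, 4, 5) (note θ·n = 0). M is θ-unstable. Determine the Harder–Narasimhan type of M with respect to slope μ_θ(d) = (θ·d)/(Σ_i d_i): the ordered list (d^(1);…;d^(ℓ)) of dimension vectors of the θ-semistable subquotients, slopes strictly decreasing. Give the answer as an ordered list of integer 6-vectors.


Interval decomposition of M: I[1,6], I[2,2], I[2,3], I[3,3], I[5,5], I[5,6].
HN type (ℓ=4): μ^(1)=5; μ^(2)=4; μ^(3)=-1; μ^(4)=-3

((0, 0, 0, 0, 0, 2); (0, 0, 0, 0, 3, 0); (0, 0, 0, 1, 0, 0); (1, 3, 3, 0, 0, 0))


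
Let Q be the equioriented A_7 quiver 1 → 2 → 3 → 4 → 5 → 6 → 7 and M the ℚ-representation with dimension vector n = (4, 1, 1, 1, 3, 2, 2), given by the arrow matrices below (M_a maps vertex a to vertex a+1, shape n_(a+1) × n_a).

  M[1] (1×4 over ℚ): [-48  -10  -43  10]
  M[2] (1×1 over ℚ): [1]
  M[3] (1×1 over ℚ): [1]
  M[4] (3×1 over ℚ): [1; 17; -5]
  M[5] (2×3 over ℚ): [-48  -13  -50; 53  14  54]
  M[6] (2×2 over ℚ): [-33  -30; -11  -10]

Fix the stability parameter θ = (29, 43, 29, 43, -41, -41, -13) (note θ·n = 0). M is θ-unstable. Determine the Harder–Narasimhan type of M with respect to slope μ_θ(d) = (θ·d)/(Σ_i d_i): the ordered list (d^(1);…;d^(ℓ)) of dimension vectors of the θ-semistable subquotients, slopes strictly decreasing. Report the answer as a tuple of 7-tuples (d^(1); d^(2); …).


Interval decomposition of M: I[1,1]^3, I[1,7], I[5,5], I[5,6], I[7,7].
HN type (ℓ=4): μ^(1)=29; μ^(2)=7; μ^(3)=-13; μ^(4)=-41

((3, 0, 0, 0, 0, 0, 0); (1, 1, 1, 1, 1, 1, 1); (0, 0, 0, 0, 0, 0, 1); (0, 0, 0, 0, 2, 1, 0))


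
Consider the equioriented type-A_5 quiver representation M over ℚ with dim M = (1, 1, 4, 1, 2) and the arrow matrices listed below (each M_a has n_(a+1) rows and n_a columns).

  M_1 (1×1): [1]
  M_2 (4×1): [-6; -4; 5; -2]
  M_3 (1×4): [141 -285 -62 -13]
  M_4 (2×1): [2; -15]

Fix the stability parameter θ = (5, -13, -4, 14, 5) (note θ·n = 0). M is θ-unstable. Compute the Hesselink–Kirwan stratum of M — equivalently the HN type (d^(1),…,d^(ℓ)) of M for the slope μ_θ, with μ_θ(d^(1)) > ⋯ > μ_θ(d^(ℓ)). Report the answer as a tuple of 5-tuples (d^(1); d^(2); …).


Interval decomposition of M: I[1,5], I[3,3]^3, I[5,5].
HN type (ℓ=3): μ^(1)=19/2; μ^(2)=5; μ^(3)=-4

((0, 0, 0, 1, 1); (0, 0, 0, 0, 1); (1, 1, 4, 0, 0))


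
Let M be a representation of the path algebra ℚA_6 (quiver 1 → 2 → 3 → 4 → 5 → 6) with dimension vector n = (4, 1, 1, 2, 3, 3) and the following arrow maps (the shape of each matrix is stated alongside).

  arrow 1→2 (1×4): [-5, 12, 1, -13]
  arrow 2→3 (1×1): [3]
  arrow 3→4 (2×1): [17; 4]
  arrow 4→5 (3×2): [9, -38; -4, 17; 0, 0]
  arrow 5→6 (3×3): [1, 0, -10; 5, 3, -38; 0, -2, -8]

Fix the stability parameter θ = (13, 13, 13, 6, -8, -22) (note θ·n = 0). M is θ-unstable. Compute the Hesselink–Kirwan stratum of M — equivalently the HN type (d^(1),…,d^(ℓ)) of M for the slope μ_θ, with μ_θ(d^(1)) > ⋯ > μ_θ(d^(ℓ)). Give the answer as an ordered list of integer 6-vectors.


Barcode: M ≅ I[1,1]^3, I[1,6], I[4,6], I[5,5], I[6,6]. HN layers by μ_θ (4 steps, strictly decreasing):
  μ^(1)=13; μ^(2)=5/2; μ^(3)=-8; μ^(4)=-22

((3, 0, 0, 0, 0, 0); (1, 1, 1, 1, 1, 1); (0, 0, 0, 1, 2, 1); (0, 0, 0, 0, 0, 1))


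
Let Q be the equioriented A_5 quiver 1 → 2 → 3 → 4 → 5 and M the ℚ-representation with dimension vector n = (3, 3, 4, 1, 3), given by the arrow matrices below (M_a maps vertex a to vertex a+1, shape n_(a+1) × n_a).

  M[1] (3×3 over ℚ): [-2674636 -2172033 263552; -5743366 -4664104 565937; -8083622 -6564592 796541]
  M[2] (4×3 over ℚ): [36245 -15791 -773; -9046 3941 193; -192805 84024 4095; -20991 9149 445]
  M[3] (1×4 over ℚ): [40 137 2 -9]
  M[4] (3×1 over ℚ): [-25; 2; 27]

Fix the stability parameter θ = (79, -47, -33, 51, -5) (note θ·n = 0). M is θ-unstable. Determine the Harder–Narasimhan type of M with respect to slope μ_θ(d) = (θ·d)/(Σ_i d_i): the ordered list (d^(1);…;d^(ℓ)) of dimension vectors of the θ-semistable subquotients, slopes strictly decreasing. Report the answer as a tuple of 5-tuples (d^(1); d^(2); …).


Barcode: M ≅ I[1,3]^2, I[1,5], I[3,3], I[5,5]^2. HN layers by μ_θ (4 steps, strictly decreasing):
  μ^(1)=23; μ^(2)=-1/3; μ^(3)=-5; μ^(4)=-33

((0, 0, 0, 1, 1); (3, 3, 3, 0, 0); (0, 0, 0, 0, 2); (0, 0, 1, 0, 0))


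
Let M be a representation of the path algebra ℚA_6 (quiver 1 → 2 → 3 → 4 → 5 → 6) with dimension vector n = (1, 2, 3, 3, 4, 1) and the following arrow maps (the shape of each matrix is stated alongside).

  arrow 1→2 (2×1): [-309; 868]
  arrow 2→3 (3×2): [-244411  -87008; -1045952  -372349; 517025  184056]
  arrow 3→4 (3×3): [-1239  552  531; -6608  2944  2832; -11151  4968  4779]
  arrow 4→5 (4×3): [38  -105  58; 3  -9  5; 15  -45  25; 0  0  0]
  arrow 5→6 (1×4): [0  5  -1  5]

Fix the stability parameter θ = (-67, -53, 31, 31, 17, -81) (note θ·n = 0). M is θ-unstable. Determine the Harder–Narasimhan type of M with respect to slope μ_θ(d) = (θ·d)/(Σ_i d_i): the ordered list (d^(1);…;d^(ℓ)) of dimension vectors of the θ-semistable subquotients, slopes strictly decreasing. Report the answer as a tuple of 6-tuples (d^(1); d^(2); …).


Via rank(M_{q-1}∘⋯∘M_p): M ≅ I[1,3], I[2,3], I[3,4], I[4,5]^2, I[5,5], I[5,6].
μ_θ-semistable layers: μ^(1)=31; μ^(2)=24; μ^(3)=17; μ^(4)=-32; μ^(5)=-53; μ^(6)=-67

((0, 0, 3, 1, 0, 0); (0, 0, 0, 2, 2, 0); (0, 0, 0, 0, 1, 0); (0, 0, 0, 0, 1, 1); (0, 2, 0, 0, 0, 0); (1, 0, 0, 0, 0, 0))


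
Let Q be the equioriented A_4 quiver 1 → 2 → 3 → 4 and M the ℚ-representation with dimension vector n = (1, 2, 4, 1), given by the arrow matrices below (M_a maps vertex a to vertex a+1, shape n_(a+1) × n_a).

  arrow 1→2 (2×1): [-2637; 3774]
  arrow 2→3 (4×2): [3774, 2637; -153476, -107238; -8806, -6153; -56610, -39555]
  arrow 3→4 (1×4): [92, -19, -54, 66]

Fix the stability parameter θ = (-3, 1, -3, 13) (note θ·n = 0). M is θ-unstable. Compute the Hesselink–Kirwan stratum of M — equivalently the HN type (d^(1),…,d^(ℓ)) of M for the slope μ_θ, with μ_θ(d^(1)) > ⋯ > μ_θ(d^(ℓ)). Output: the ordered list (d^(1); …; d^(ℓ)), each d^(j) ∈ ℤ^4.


Interval decomposition of M: I[1,2], I[2,4], I[3,3]^3.
HN type (ℓ=4): μ^(1)=13; μ^(2)=1; μ^(3)=-1; μ^(4)=-3

((0, 0, 0, 1); (0, 1, 0, 0); (0, 1, 1, 0); (1, 0, 3, 0))
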